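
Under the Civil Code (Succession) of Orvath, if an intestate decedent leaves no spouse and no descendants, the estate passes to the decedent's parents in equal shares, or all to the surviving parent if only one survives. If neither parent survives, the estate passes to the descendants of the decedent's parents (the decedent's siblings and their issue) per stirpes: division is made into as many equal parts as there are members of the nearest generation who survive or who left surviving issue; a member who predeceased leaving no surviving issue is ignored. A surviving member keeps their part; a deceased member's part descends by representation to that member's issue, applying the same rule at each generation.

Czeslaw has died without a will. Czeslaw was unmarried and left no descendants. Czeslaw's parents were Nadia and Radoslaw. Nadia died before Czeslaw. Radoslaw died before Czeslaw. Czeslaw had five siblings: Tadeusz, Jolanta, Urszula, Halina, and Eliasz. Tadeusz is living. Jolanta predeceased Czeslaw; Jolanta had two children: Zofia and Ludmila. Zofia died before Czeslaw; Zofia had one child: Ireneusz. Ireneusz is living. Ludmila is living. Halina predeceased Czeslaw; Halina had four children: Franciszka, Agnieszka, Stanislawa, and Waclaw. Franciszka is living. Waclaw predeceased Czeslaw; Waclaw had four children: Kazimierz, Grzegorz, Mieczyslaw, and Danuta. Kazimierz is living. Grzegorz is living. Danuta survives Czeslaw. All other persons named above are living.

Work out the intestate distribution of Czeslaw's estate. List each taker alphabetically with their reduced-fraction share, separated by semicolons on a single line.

Agnieszka 1/20; Danuta 1/80; Eliasz 1/5; Franciszka 1/20; Grzegorz 1/80; Ireneusz 1/10; Kazimierz 1/80; Ludmila 1/10; Mieczyslaw 1/80; Stanislawa 1/20; Tadeusz 1/5; Urszula 1/5

Neither parent survives and there are no descendants, so the estate passes to Czeslaw's siblings and their issue per stirpes.
The estate is divided into 5 equal shares of 1/5 among Tadeusz, Jolanta, Urszula, Halina, Eliasz.
Tadeusz is living and takes 1/5.
Jolanta predeceased; the 1/5 allotted to Jolanta's branch passes to Jolanta's issue by representation.
The 1/5 is divided into 2 equal shares of 1/10 among Zofia, Ludmila.
Zofia predeceased; the 1/10 allotted to Zofia's branch passes to Zofia's issue by representation.
Ireneusz is the sole taker at this level and receives the full 1/10.
Ludmila is living and takes 1/10.
Urszula is living and takes 1/5.
Halina predeceased; the 1/5 allotted to Halina's branch passes to Halina's issue by representation.
The 1/5 is divided into 4 equal shares of 1/20 among Franciszka, Agnieszka, Stanislawa, Waclaw.
Franciszka is living and takes 1/20.
Agnieszka is living and takes 1/20.
Stanislawa is living and takes 1/20.
Waclaw predeceased; the 1/20 allotted to Waclaw's branch passes to Waclaw's issue by representation.
The 1/20 is divided into 4 equal shares of 1/80 among Kazimierz, Grzegorz, Mieczyslaw, Danuta.
Kazimierz is living and takes 1/80.
Grzegorz is living and takes 1/80.
Mieczyslaw is living and takes 1/80.
Danuta is living and takes 1/80.
Eliasz is living and takes 1/5.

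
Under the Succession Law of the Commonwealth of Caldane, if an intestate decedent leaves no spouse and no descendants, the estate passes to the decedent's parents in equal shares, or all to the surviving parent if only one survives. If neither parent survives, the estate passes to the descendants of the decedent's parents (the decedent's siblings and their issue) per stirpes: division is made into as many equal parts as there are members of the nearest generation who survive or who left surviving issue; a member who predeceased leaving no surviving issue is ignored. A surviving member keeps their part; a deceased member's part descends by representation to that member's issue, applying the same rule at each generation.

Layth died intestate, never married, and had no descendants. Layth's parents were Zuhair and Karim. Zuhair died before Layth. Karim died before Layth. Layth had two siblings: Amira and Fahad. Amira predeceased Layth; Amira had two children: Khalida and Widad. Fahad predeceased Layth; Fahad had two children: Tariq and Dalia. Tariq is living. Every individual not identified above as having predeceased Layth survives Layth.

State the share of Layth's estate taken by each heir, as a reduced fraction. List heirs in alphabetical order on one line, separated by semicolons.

Dalia 1/4; Khalida 1/4; Tariq 1/4; Widad 1/4

Neither parent survives and there are no descendants, so the estate passes to Layth's siblings and their issue per stirpes.
The estate is divided into 2 equal shares of 1/2 among Amira, Fahad.
Amira predeceased; the 1/2 allotted to Amira's branch passes to Amira's issue by representation.
The 1/2 is divided into 2 equal shares of 1/4 among Khalida, Widad.
Khalida is living and takes 1/4.
Widad is living and takes 1/4.
Fahad predeceased; the 1/2 allotted to Fahad's branch passes to Fahad's issue by representation.
The 1/2 is divided into 2 equal shares of 1/4 among Tariq, Dalia.
Tariq is living and takes 1/4.
Dalia is living and takes 1/4.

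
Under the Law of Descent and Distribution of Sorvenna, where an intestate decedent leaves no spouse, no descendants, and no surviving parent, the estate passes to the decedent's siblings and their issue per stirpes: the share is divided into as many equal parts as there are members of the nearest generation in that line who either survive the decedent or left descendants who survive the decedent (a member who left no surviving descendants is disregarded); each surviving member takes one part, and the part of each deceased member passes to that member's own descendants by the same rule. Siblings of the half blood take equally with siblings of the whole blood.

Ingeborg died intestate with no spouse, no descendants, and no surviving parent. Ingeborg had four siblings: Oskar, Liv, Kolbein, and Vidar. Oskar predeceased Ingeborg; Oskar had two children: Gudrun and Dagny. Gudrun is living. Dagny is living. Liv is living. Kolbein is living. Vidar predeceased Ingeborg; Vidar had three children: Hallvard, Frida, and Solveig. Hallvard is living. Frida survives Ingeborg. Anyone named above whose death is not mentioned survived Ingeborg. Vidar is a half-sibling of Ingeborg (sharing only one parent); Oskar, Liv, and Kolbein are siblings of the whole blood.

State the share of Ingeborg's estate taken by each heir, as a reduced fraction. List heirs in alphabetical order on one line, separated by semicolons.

No spouse, descendants, or parent survives, so the estate passes to Ingeborg's siblings per stirpes.
Half-blood and whole-blood siblings take equally under the stated rule.
The estate is divided into 4 equal shares of 1/4 among Oskar, Liv, Kolbein, Vidar.
Oskar predeceased; the 1/4 allotted to Oskar's branch passes to Oskar's issue by representation.
The 1/4 is divided into 2 equal shares of 1/8 among Gudrun, Dagny.
Gudrun is living and takes 1/8.
Dagny is living and takes 1/8.
Liv is living and takes 1/4.
Kolbein is living and takes 1/4.
Vidar predeceased; the 1/4 allotted to Vidar's branch passes to Vidar's issue by representation.
The 1/4 is divided into 3 equal shares of 1/12 among Hallvard, Frida, Solveig.
Hallvard is living and takes 1/12.
Frida is living and takes 1/12.
Solveig is living and takes 1/12.

Dagny 1/8; Frida 1/12; Gudrun 1/8; Hallvard 1/12; Kolbein 1/4; Liv 1/4; Solveig 1/12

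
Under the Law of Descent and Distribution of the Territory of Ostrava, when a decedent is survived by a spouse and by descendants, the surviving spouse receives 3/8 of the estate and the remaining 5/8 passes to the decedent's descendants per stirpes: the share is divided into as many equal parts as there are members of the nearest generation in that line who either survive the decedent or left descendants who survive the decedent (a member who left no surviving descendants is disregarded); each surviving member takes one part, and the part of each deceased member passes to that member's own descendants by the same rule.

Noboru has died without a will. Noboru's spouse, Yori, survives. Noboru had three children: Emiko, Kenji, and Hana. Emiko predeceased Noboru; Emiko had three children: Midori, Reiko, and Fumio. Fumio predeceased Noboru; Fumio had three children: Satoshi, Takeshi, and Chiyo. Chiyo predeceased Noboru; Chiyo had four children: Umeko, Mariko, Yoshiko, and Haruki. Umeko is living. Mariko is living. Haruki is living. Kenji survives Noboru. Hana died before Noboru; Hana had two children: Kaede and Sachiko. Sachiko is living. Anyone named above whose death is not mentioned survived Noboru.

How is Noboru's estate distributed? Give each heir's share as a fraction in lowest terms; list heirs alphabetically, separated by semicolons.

Haruki 5/864; Kaede 5/48; Kenji 5/24; Mariko 5/864; Midori 5/72; Reiko 5/72; Sachiko 5/48; Satoshi 5/216; Takeshi 5/216; Umeko 5/864; Yori 3/8; Yoshiko 5/864

Yori, as surviving spouse, takes 3/8.
The remaining 5/8 passes to Noboru's descendants per stirpes.
The 5/8 is divided into 3 equal shares of 5/24 among Emiko, Kenji, Hana.
Emiko predeceased; the 5/24 allotted to Emiko's branch passes to Emiko's issue by representation.
The 5/24 is divided into 3 equal shares of 5/72 among Midori, Reiko, Fumio.
Midori is living and takes 5/72.
Reiko is living and takes 5/72.
Fumio predeceased; the 5/72 allotted to Fumio's branch passes to Fumio's issue by representation.
The 5/72 is divided into 3 equal shares of 5/216 among Satoshi, Takeshi, Chiyo.
Satoshi is living and takes 5/216.
Takeshi is living and takes 5/216.
Chiyo predeceased; the 5/216 allotted to Chiyo's branch passes to Chiyo's issue by representation.
The 5/216 is divided into 4 equal shares of 5/864 among Umeko, Mariko, Yoshiko, Haruki.
Umeko is living and takes 5/864.
Mariko is living and takes 5/864.
Yoshiko is living and takes 5/864.
Haruki is living and takes 5/864.
Kenji is living and takes 5/24.
Hana predeceased; the 5/24 allotted to Hana's branch passes to Hana's issue by representation.
The 5/24 is divided into 2 equal shares of 5/48 among Kaede, Sachiko.
Kaede is living and takes 5/48.
Sachiko is living and takes 5/48.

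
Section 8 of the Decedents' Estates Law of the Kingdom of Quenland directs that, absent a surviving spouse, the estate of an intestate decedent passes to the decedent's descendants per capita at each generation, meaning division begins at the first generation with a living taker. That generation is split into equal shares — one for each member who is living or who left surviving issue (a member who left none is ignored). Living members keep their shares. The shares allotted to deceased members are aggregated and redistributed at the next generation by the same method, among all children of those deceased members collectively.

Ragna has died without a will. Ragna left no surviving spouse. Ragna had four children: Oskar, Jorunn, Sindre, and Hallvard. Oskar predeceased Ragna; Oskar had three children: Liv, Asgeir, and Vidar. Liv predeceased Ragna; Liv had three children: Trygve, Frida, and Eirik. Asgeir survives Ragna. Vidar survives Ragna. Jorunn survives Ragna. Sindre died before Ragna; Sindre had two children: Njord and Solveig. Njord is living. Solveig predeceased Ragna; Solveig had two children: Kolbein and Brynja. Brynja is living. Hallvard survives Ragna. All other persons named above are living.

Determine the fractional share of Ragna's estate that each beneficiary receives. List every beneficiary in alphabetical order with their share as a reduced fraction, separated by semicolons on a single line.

There is no surviving spouse, so the entire estate passes to Ragna's descendants per capita at each generation.
At generation 1 (Oskar, Jorunn, Sindre, Hallvard) there are 4 shares of (1)/4 = 1/4 each.
Living: Jorunn and Hallvard — each takes 1/4.
Deceased: Oskar and Sindre. Their combined 1/2 is pooled and carried to generation 2.
At generation 2 (Liv, Asgeir, Vidar, Njord, Solveig) there are 5 shares of (1/2)/5 = 1/10 each.
Living: Asgeir, Vidar, and Njord — each takes 1/10.
Deceased: Liv and Solveig. Their combined 1/5 is pooled and carried to generation 3.
At generation 3 (Trygve, Frida, Eirik, Kolbein, Brynja) there are 5 shares of (1/5)/5 = 1/25 each.
Living: Trygve, Frida, Eirik, Kolbein, and Brynja — each takes 1/25.

Asgeir 1/10; Brynja 1/25; Eirik 1/25; Frida 1/25; Hallvard 1/4; Jorunn 1/4; Kolbein 1/25; Njord 1/10; Trygve 1/25; Vidar 1/10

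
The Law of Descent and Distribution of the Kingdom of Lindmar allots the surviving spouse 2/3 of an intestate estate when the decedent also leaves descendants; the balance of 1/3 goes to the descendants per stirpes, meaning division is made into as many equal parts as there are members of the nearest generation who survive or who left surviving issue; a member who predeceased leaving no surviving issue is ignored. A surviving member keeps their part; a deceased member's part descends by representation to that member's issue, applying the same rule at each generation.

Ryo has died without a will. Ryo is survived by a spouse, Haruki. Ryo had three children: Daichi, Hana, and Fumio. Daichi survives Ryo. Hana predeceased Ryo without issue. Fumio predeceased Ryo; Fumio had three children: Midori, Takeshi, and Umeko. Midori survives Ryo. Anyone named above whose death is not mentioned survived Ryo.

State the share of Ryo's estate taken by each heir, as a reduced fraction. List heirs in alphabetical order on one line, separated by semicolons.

Daichi 1/6; Haruki 2/3; Midori 1/18; Takeshi 1/18; Umeko 1/18

Haruki, as surviving spouse, takes 2/3.
The remaining 1/3 passes to Ryo's descendants per stirpes.
Hana left no surviving issue, so that branch lapses and is disregarded.
The 1/3 is divided into 2 equal shares of 1/6 among Daichi, Fumio.
Daichi is living and takes 1/6.
Fumio predeceased; the 1/6 allotted to Fumio's branch passes to Fumio's issue by representation.
The 1/6 is divided into 3 equal shares of 1/18 among Midori, Takeshi, Umeko.
Midori is living and takes 1/18.
Takeshi is living and takes 1/18.
Umeko is living and takes 1/18.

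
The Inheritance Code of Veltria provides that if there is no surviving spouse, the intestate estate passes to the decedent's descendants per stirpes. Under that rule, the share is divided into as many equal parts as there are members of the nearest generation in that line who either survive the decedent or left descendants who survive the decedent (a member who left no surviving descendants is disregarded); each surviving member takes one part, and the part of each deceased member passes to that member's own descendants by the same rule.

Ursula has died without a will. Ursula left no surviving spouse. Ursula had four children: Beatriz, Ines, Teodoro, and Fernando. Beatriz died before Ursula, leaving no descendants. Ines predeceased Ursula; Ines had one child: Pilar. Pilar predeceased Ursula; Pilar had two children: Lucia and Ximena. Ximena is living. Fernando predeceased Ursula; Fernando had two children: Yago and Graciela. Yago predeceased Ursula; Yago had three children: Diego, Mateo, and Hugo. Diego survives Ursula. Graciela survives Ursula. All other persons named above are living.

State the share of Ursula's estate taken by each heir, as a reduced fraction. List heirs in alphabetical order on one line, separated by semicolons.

Diego 1/18; Graciela 1/6; Hugo 1/18; Lucia 1/6; Mateo 1/18; Teodoro 1/3; Ximena 1/6

There is no surviving spouse, so the entire estate passes to Ursula's descendants per stirpes.
Beatriz left no surviving issue, so that branch lapses and is disregarded.
The estate is divided into 3 equal shares of 1/3 among Ines, Teodoro, Fernando.
Ines predeceased; the 1/3 allotted to Ines's branch passes to Ines's issue by representation.
Pilar's line is the sole branch at this level, so the full 1/3 passes to Pilar's issue by representation.
The 1/3 is divided into 2 equal shares of 1/6 among Lucia, Ximena.
Lucia is living and takes 1/6.
Ximena is living and takes 1/6.
Teodoro is living and takes 1/3.
Fernando predeceased; the 1/3 allotted to Fernando's branch passes to Fernando's issue by representation.
The 1/3 is divided into 2 equal shares of 1/6 among Yago, Graciela.
Yago predeceased; the 1/6 allotted to Yago's branch passes to Yago's issue by representation.
The 1/6 is divided into 3 equal shares of 1/18 among Diego, Mateo, Hugo.
Diego is living and takes 1/18.
Mateo is living and takes 1/18.
Hugo is living and takes 1/18.
Graciela is living and takes 1/6.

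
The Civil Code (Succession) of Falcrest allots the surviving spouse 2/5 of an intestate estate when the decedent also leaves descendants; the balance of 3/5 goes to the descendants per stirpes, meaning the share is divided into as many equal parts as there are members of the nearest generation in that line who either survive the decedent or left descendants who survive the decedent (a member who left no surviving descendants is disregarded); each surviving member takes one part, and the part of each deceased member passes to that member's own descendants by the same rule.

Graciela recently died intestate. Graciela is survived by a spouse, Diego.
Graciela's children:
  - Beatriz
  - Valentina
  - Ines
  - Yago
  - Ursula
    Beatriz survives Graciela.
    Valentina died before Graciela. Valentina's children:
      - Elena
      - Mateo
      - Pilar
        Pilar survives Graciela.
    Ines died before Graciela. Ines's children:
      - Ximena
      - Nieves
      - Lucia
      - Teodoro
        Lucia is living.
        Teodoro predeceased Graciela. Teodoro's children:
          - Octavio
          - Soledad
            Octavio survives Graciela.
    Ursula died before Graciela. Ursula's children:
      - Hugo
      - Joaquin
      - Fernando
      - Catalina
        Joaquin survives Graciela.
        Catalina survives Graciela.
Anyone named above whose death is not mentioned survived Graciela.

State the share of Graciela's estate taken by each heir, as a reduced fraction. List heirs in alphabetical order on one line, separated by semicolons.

Diego, as surviving spouse, takes 2/5.
The remaining 3/5 passes to Graciela's descendants per stirpes.
The 3/5 is divided into 5 equal shares of 3/25 among Beatriz, Valentina, Ines, Yago, Ursula.
Beatriz is living and takes 3/25.
Valentina predeceased; the 3/25 allotted to Valentina's branch passes to Valentina's issue by representation.
The 3/25 is divided into 3 equal shares of 1/25 among Elena, Mateo, Pilar.
Elena is living and takes 1/25.
Mateo is living and takes 1/25.
Pilar is living and takes 1/25.
Ines predeceased; the 3/25 allotted to Ines's branch passes to Ines's issue by representation.
The 3/25 is divided into 4 equal shares of 3/100 among Ximena, Nieves, Lucia, Teodoro.
Ximena is living and takes 3/100.
Nieves is living and takes 3/100.
Lucia is living and takes 3/100.
Teodoro predeceased; the 3/100 allotted to Teodoro's branch passes to Teodoro's issue by representation.
The 3/100 is divided into 2 equal shares of 3/200 among Octavio, Soledad.
Octavio is living and takes 3/200.
Soledad is living and takes 3/200.
Yago is living and takes 3/25.
Ursula predeceased; the 3/25 allotted to Ursula's branch passes to Ursula's issue by representation.
The 3/25 is divided into 4 equal shares of 3/100 among Hugo, Joaquin, Fernando, Catalina.
Hugo is living and takes 3/100.
Joaquin is living and takes 3/100.
Fernando is living and takes 3/100.
Catalina is living and takes 3/100.

Beatriz 3/25; Catalina 3/100; Diego 2/5; Elena 1/25; Fernando 3/100; Hugo 3/100; Joaquin 3/100; Lucia 3/100; Mateo 1/25; Nieves 3/100; Octavio 3/200; Pilar 1/25; Soledad 3/200; Ximena 3/100; Yago 3/25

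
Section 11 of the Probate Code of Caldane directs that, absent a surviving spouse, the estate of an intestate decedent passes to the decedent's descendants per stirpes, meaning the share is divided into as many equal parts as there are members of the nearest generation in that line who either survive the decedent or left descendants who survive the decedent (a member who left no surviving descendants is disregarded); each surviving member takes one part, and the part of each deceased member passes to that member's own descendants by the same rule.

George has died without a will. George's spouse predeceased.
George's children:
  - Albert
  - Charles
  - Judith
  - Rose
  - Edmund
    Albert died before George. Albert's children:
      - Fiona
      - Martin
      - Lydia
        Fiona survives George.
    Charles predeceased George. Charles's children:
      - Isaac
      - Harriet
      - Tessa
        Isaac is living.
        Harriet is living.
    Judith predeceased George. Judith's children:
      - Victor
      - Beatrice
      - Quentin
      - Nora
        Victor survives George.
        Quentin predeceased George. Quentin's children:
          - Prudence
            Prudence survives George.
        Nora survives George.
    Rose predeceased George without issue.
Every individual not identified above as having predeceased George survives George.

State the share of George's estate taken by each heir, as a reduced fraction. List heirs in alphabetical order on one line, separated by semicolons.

Beatrice 1/16; Edmund 1/4; Fiona 1/12; Harriet 1/12; Isaac 1/12; Lydia 1/12; Martin 1/12; Nora 1/16; Prudence 1/16; Tessa 1/12; Victor 1/16

There is no surviving spouse, so the entire estate passes to George's descendants per stirpes.
Rose left no surviving issue, so that branch lapses and is disregarded.
The estate is divided into 4 equal shares of 1/4 among Albert, Charles, Judith, Edmund.
Albert predeceased; the 1/4 allotted to Albert's branch passes to Albert's issue by representation.
The 1/4 is divided into 3 equal shares of 1/12 among Fiona, Martin, Lydia.
Fiona is living and takes 1/12.
Martin is living and takes 1/12.
Lydia is living and takes 1/12.
Charles predeceased; the 1/4 allotted to Charles's branch passes to Charles's issue by representation.
The 1/4 is divided into 3 equal shares of 1/12 among Isaac, Harriet, Tessa.
Isaac is living and takes 1/12.
Harriet is living and takes 1/12.
Tessa is living and takes 1/12.
Judith predeceased; the 1/4 allotted to Judith's branch passes to Judith's issue by representation.
The 1/4 is divided into 4 equal shares of 1/16 among Victor, Beatrice, Quentin, Nora.
Victor is living and takes 1/16.
Beatrice is living and takes 1/16.
Quentin predeceased; the 1/16 allotted to Quentin's branch passes to Quentin's issue by representation.
Prudence is the sole taker at this level and receives the full 1/16.
Nora is living and takes 1/16.
Edmund is living and takes 1/4.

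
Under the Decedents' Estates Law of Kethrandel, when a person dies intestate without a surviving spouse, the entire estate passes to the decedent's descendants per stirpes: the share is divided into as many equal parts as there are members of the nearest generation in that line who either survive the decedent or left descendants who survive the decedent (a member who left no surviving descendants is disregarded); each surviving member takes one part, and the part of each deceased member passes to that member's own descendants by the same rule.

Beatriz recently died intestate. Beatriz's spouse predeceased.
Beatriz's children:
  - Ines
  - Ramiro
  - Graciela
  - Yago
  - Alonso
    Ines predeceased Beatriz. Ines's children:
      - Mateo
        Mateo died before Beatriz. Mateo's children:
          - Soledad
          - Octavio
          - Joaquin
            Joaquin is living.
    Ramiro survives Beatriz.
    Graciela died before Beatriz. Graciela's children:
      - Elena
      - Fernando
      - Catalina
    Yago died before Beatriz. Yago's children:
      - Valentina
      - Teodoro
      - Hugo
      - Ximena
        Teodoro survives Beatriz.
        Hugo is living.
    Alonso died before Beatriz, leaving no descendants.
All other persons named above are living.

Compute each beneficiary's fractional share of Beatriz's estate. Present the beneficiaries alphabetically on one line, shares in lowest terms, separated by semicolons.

Catalina 1/12; Elena 1/12; Fernando 1/12; Hugo 1/16; Joaquin 1/12; Octavio 1/12; Ramiro 1/4; Soledad 1/12; Teodoro 1/16; Valentina 1/16; Ximena 1/16

There is no surviving spouse, so the entire estate passes to Beatriz's descendants per stirpes.
Alonso left no surviving issue, so that branch lapses and is disregarded.
The estate is divided into 4 equal shares of 1/4 among Ines, Ramiro, Graciela, Yago.
Ines predeceased; the 1/4 allotted to Ines's branch passes to Ines's issue by representation.
Mateo's line is the sole branch at this level, so the full 1/4 passes to Mateo's issue by representation.
The 1/4 is divided into 3 equal shares of 1/12 among Soledad, Octavio, Joaquin.
Soledad is living and takes 1/12.
Octavio is living and takes 1/12.
Joaquin is living and takes 1/12.
Ramiro is living and takes 1/4.
Graciela predeceased; the 1/4 allotted to Graciela's branch passes to Graciela's issue by representation.
The 1/4 is divided into 3 equal shares of 1/12 among Elena, Fernando, Catalina.
Elena is living and takes 1/12.
Fernando is living and takes 1/12.
Catalina is living and takes 1/12.
Yago predeceased; the 1/4 allotted to Yago's branch passes to Yago's issue by representation.
The 1/4 is divided into 4 equal shares of 1/16 among Valentina, Teodoro, Hugo, Ximena.
Valentina is living and takes 1/16.
Teodoro is living and takes 1/16.
Hugo is living and takes 1/16.
Ximena is living and takes 1/16.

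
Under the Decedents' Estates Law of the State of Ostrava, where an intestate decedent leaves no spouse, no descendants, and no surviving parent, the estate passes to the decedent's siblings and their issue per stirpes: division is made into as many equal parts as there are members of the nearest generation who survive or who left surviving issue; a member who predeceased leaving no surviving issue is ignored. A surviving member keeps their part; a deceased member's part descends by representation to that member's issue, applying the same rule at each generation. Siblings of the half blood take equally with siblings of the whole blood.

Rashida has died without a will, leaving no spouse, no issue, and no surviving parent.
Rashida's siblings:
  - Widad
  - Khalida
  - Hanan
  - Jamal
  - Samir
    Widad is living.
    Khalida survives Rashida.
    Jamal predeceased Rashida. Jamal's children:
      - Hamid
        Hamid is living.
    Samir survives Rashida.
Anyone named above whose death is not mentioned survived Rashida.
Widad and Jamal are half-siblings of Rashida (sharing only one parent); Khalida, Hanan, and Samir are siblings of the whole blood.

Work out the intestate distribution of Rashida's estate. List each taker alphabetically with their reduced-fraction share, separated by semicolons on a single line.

No spouse, descendants, or parent survives, so the estate passes to Rashida's siblings per stirpes.
Half-blood and whole-blood siblings take equally under the stated rule.
The estate is divided into 5 equal shares of 1/5 among Widad, Khalida, Hanan, Jamal, Samir.
Widad is living and takes 1/5.
Khalida is living and takes 1/5.
Hanan is living and takes 1/5.
Jamal predeceased; the 1/5 allotted to Jamal's branch passes to Jamal's issue by representation.
Hamid is the sole taker at this level and receives the full 1/5.
Samir is living and takes 1/5.

Hamid 1/5; Hanan 1/5; Khalida 1/5; Samir 1/5; Widad 1/5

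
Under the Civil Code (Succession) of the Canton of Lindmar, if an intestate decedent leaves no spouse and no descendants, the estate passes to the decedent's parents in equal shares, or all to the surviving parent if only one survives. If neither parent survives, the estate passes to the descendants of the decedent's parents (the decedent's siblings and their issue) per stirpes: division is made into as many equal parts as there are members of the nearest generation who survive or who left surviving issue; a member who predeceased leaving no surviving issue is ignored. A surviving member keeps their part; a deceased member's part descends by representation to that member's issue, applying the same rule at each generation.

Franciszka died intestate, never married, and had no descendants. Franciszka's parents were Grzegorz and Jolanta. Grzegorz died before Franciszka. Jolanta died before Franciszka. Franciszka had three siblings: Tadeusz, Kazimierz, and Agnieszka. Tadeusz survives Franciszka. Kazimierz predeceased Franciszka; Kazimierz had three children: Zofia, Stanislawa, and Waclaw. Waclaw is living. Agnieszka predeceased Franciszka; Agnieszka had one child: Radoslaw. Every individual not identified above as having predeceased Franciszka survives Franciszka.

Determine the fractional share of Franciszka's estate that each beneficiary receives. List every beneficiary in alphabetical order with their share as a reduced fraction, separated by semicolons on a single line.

Neither parent survives and there are no descendants, so the estate passes to Franciszka's siblings and their issue per stirpes.
The estate is divided into 3 equal shares of 1/3 among Tadeusz, Kazimierz, Agnieszka.
Tadeusz is living and takes 1/3.
Kazimierz predeceased; the 1/3 allotted to Kazimierz's branch passes to Kazimierz's issue by representation.
The 1/3 is divided into 3 equal shares of 1/9 among Zofia, Stanislawa, Waclaw.
Zofia is living and takes 1/9.
Stanislawa is living and takes 1/9.
Waclaw is living and takes 1/9.
Agnieszka predeceased; the 1/3 allotted to Agnieszka's branch passes to Agnieszka's issue by representation.
Radoslaw is the sole taker at this level and receives the full 1/3.

Radoslaw 1/3; Stanislawa 1/9; Tadeusz 1/3; Waclaw 1/9; Zofia 1/9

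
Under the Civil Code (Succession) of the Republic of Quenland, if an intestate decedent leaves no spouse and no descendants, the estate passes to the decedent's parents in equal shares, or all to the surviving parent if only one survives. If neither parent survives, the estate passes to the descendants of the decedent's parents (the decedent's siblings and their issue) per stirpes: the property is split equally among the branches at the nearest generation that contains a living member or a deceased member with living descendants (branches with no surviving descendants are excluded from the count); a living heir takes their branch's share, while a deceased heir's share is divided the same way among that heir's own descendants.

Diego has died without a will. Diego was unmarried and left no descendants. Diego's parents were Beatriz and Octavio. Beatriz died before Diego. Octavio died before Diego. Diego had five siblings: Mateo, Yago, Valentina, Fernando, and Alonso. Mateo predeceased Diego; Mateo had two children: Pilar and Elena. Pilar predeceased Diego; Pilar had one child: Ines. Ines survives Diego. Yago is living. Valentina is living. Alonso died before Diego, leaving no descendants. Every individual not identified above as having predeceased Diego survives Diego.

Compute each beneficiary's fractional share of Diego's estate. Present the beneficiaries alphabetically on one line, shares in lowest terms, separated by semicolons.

Elena 1/8; Fernando 1/4; Ines 1/8; Valentina 1/4; Yago 1/4

Neither parent survives and there are no descendants, so the estate passes to Diego's siblings and their issue per stirpes.
Alonso left no surviving issue, so that branch lapses and is disregarded.
The estate is divided into 4 equal shares of 1/4 among Mateo, Yago, Valentina, Fernando.
Mateo predeceased; the 1/4 allotted to Mateo's branch passes to Mateo's issue by representation.
The 1/4 is divided into 2 equal shares of 1/8 among Pilar, Elena.
Pilar predeceased; the 1/8 allotted to Pilar's branch passes to Pilar's issue by representation.
Ines is the sole taker at this level and receives the full 1/8.
Elena is living and takes 1/8.
Yago is living and takes 1/4.
Valentina is living and takes 1/4.
Fernando is living and takes 1/4.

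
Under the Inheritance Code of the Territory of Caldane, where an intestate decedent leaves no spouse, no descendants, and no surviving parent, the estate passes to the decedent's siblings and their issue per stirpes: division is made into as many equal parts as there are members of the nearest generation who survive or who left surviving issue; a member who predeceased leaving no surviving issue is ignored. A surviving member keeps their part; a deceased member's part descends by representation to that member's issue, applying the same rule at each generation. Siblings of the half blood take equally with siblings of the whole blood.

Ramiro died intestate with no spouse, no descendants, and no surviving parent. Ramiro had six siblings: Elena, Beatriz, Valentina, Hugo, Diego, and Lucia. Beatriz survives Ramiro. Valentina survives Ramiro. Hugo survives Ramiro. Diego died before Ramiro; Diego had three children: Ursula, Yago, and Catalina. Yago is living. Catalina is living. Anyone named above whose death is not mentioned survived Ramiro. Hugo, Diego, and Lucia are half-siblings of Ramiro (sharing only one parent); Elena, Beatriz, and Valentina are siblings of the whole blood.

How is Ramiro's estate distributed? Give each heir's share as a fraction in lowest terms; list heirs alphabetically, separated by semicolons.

Beatriz 1/6; Catalina 1/18; Elena 1/6; Hugo 1/6; Lucia 1/6; Ursula 1/18; Valentina 1/6; Yago 1/18

No spouse, descendants, or parent survives, so the estate passes to Ramiro's siblings per stirpes.
Half-blood and whole-blood siblings take equally under the stated rule.
The estate is divided into 6 equal shares of 1/6 among Elena, Beatriz, Valentina, Hugo, Diego, Lucia.
Elena is living and takes 1/6.
Beatriz is living and takes 1/6.
Valentina is living and takes 1/6.
Hugo is living and takes 1/6.
Diego predeceased; the 1/6 allotted to Diego's branch passes to Diego's issue by representation.
The 1/6 is divided into 3 equal shares of 1/18 among Ursula, Yago, Catalina.
Ursula is living and takes 1/18.
Yago is living and takes 1/18.
Catalina is living and takes 1/18.
Lucia is living and takes 1/6.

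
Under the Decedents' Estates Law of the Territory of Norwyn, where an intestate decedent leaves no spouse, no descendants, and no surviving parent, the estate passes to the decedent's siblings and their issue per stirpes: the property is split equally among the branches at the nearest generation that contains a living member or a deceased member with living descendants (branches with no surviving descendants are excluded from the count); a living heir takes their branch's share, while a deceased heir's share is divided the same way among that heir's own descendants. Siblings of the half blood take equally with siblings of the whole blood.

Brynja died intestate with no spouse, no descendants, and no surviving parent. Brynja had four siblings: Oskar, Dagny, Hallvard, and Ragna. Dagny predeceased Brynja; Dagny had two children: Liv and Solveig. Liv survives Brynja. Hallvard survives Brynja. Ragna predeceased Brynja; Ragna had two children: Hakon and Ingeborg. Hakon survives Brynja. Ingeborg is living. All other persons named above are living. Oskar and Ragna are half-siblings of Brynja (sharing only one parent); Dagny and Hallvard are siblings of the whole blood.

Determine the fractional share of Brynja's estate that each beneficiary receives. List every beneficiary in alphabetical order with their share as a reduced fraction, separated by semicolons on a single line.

Hakon 1/8; Hallvard 1/4; Ingeborg 1/8; Liv 1/8; Oskar 1/4; Solveig 1/8

No spouse, descendants, or parent survives, so the estate passes to Brynja's siblings per stirpes.
Half-blood and whole-blood siblings take equally under the stated rule.
The estate is divided into 4 equal shares of 1/4 among Oskar, Dagny, Hallvard, Ragna.
Oskar is living and takes 1/4.
Dagny predeceased; the 1/4 allotted to Dagny's branch passes to Dagny's issue by representation.
The 1/4 is divided into 2 equal shares of 1/8 among Liv, Solveig.
Liv is living and takes 1/8.
Solveig is living and takes 1/8.
Hallvard is living and takes 1/4.
Ragna predeceased; the 1/4 allotted to Ragna's branch passes to Ragna's issue by representation.
The 1/4 is divided into 2 equal shares of 1/8 among Hakon, Ingeborg.
Hakon is living and takes 1/8.
Ingeborg is living and takes 1/8.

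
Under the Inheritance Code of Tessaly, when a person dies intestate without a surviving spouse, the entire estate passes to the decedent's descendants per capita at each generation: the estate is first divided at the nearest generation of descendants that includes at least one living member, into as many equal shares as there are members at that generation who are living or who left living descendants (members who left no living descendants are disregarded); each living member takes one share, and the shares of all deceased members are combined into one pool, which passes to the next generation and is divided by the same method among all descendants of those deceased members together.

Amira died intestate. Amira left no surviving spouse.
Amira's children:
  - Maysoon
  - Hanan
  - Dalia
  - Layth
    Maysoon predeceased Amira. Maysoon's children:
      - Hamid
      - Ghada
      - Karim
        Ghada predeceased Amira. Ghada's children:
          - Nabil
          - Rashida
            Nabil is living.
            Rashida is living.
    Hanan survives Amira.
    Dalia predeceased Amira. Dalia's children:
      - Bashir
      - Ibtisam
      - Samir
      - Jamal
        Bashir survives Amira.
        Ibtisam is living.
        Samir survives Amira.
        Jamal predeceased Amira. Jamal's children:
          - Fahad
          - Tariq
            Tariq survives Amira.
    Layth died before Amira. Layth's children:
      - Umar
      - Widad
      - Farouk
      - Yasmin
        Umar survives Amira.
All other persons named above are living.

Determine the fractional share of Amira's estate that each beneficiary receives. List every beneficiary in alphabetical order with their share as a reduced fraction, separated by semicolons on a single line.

Bashir 3/44; Fahad 3/88; Farouk 3/44; Hamid 3/44; Hanan 1/4; Ibtisam 3/44; Karim 3/44; Nabil 3/88; Rashida 3/88; Samir 3/44; Tariq 3/88; Umar 3/44; Widad 3/44; Yasmin 3/44

There is no surviving spouse, so the entire estate passes to Amira's descendants per capita at each generation.
At generation 1 (Maysoon, Hanan, Dalia, Layth) there are 4 shares of (1)/4 = 1/4 each.
Living: Hanan — each takes 1/4.
Deceased: Maysoon, Dalia, and Layth. Their combined 3/4 is pooled and carried to generation 2.
At generation 2 (Hamid, Ghada, Karim, Bashir, Ibtisam, Samir, Jamal, Umar, Widad, Farouk, Yasmin) there are 11 shares of (3/4)/11 = 3/44 each.
Living: Hamid, Karim, Bashir, Ibtisam, Samir, Umar, Widad, Farouk, and Yasmin — each takes 3/44.
Deceased: Ghada and Jamal. Their combined 3/22 is pooled and carried to generation 3.
At generation 3 (Nabil, Rashida, Fahad, Tariq) there are 4 shares of (3/22)/4 = 3/88 each.
Living: Nabil, Rashida, Fahad, and Tariq — each takes 3/88.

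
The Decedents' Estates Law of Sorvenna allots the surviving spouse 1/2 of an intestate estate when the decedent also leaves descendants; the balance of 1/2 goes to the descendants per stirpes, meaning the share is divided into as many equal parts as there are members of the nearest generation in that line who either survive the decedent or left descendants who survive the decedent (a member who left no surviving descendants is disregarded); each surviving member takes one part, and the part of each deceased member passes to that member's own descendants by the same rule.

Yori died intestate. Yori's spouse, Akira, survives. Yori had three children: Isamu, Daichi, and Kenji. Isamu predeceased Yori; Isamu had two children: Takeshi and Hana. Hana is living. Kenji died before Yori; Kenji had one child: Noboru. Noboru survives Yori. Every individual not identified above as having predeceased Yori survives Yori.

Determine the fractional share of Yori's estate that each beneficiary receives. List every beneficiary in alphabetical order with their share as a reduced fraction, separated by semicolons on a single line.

Akira 1/2; Daichi 1/6; Hana 1/12; Noboru 1/6; Takeshi 1/12

Akira, as surviving spouse, takes 1/2.
The remaining 1/2 passes to Yori's descendants per stirpes.
The 1/2 is divided into 3 equal shares of 1/6 among Isamu, Daichi, Kenji.
Isamu predeceased; the 1/6 allotted to Isamu's branch passes to Isamu's issue by representation.
The 1/6 is divided into 2 equal shares of 1/12 among Takeshi, Hana.
Takeshi is living and takes 1/12.
Hana is living and takes 1/12.
Daichi is living and takes 1/6.
Kenji predeceased; the 1/6 allotted to Kenji's branch passes to Kenji's issue by representation.
Noboru is the sole taker at this level and receives the full 1/6.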